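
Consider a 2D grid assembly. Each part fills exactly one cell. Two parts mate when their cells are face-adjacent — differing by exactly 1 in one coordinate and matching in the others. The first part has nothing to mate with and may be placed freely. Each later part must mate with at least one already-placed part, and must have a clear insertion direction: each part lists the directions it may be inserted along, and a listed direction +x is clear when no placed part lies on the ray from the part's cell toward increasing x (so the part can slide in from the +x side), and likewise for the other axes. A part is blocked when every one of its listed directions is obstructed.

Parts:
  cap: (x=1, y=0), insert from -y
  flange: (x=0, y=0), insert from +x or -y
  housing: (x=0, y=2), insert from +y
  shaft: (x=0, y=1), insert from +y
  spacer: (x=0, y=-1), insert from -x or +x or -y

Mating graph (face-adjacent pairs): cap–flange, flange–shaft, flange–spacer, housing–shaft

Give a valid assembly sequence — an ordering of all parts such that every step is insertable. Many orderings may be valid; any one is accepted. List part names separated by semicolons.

flange; shaft; housing; cap; spacer

1. flange@(0, 0) [+x clear] — {flange}
2. shaft@(0, 1) [+y clear] — {flange, shaft}
3. housing@(0, 2) [+y clear] — {flange, housing, shaft}
4. cap@(1, 0) [-y clear] — {cap, flange, housing, shaft}
5. spacer@(0, -1) [-x clear] — {cap, flange, housing, shaft, spacer}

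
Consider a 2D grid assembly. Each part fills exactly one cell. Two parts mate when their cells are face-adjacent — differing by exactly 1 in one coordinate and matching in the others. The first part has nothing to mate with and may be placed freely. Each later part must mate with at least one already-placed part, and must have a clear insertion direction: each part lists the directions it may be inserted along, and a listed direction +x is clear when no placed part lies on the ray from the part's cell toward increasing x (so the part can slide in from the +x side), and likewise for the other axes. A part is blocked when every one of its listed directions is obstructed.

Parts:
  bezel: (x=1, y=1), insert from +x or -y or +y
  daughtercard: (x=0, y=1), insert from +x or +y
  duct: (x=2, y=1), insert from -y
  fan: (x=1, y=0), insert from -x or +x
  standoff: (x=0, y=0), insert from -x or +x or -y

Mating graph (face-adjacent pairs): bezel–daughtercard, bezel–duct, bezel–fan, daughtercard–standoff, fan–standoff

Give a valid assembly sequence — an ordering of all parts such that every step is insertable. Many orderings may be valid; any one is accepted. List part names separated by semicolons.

daughtercard; bezel; fan; duct; standoff

1. daughtercard@(0, 1) [+x clear] — {daughtercard}
2. bezel@(1, 1) [+x clear] — {bezel, daughtercard}
3. fan@(1, 0) [-x clear] — {bezel, daughtercard, fan}
4. duct@(2, 1) [-y clear] — {bezel, daughtercard, duct, fan}
5. standoff@(0, 0) [-x clear] — {bezel, daughtercard, duct, fan, standoff}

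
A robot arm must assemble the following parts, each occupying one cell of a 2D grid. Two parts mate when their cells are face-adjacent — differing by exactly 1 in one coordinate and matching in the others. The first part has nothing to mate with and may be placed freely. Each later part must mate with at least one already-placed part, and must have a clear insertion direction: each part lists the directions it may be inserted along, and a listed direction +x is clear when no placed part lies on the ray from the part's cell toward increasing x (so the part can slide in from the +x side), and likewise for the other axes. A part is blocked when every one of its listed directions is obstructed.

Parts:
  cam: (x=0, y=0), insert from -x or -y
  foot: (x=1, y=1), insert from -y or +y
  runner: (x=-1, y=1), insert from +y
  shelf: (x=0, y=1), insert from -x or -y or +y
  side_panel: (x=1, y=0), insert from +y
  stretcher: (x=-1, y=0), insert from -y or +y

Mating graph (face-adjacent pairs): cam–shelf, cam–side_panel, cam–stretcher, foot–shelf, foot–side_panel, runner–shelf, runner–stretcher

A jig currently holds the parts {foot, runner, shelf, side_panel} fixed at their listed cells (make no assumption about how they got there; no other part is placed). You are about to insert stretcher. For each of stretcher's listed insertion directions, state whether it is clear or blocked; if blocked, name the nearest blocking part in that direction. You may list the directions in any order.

-y: ray from stretcher(-1, 0) has no placed part ⇒ clear
+y: nearest on ray is runner@(-1, 1) ⇒ blocked

+y: blocked by runner; -y: clear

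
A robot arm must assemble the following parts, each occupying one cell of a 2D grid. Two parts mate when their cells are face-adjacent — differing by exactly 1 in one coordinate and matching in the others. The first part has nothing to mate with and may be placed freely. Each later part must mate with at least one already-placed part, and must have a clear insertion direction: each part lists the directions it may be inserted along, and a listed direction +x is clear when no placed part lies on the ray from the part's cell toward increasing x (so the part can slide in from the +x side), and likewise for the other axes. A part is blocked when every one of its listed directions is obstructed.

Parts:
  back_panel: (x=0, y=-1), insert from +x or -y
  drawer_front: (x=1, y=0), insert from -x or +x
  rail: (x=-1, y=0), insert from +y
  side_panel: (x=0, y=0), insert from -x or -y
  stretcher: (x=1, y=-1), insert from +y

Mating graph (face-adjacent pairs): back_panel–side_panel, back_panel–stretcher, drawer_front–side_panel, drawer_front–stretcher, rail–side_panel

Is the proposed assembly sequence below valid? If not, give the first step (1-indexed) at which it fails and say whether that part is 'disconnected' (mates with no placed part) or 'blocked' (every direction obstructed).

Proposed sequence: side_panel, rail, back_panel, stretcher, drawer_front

1. side_panel@(0, 0) [-x clear] — {side_panel}
2. rail@(-1, 0) [+y clear] — {rail, side_panel}
3. back_panel@(0, -1) [+x clear] — {back_panel, rail, side_panel}
4. stretcher@(1, -1) [+y clear] — {back_panel, rail, side_panel, stretcher}
5. drawer_front@(1, 0) [+x clear] — {back_panel, drawer_front, rail, side_panel, stretcher}

Valid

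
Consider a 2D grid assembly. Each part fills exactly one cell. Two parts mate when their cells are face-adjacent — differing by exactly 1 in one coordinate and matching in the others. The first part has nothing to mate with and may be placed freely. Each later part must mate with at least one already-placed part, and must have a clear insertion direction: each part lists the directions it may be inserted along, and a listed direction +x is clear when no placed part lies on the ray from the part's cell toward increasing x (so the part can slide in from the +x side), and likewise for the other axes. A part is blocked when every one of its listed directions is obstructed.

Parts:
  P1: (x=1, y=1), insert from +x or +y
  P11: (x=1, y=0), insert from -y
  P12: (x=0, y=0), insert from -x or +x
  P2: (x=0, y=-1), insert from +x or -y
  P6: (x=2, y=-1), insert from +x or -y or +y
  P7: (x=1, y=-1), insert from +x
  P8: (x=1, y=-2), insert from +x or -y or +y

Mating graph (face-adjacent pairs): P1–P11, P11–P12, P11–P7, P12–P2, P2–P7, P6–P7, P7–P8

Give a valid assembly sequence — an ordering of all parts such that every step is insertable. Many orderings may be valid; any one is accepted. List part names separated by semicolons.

P2; P12; P11; P7; P1; P6; P8

1. P2@(0, -1) [+x clear] — {P2}
2. P12@(0, 0) [-x clear] — {P12, P2}
3. P11@(1, 0) [-y clear] — {P11, P12, P2}
4. P7@(1, -1) [+x clear] — {P11, P12, P2, P7}
5. P1@(1, 1) [+x clear] — {P1, P11, P12, P2, P7}
6. P6@(2, -1) [+x clear] — {P1, P11, P12, P2, P6, P7}
7. P8@(1, -2) [+x clear] — {P1, P11, P12, P2, P6, P7, P8}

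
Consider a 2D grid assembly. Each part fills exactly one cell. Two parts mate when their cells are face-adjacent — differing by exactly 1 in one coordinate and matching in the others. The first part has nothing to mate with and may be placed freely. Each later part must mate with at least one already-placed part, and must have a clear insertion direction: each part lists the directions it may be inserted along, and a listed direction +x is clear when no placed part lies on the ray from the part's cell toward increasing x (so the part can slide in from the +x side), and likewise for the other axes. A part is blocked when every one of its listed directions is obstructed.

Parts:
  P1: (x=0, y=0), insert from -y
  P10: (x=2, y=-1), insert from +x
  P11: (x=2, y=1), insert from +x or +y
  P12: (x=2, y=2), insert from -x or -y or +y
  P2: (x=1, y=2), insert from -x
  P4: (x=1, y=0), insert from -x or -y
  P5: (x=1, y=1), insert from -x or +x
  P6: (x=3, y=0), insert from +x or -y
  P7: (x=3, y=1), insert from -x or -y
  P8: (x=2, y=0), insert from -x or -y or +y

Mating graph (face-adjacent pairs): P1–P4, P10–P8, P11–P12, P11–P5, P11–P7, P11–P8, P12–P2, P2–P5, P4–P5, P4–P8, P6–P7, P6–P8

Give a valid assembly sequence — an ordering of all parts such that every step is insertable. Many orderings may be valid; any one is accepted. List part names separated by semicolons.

1. P5@(1, 1) [-x clear] — {P5}
2. P11@(2, 1) [+x clear] — {P11, P5}
3. P4@(1, 0) [-x clear] — {P11, P4, P5}
4. P8@(2, 0) [-y clear] — {P11, P4, P5, P8}
5. P10@(2, -1) [+x clear] — {P10, P11, P4, P5, P8}
6. P12@(2, 2) [-x clear] — {P10, P11, P12, P4, P5, P8}
7. P1@(0, 0) [-y clear] — {P1, P10, P11, P12, P4, P5, P8}
8. P2@(1, 2) [-x clear] — {P1, P10, P11, P12, P2, P4, P5, P8}
9. P7@(3, 1) [-y clear] — {P1, P10, P11, P12, P2, P4, P5, P7, P8}
10. P6@(3, 0) [+x clear] — {P1, P10, P11, P12, P2, P4, P5, P6, P7, P8}

P5; P11; P4; P8; P10; P12; P1; P2; P7; P6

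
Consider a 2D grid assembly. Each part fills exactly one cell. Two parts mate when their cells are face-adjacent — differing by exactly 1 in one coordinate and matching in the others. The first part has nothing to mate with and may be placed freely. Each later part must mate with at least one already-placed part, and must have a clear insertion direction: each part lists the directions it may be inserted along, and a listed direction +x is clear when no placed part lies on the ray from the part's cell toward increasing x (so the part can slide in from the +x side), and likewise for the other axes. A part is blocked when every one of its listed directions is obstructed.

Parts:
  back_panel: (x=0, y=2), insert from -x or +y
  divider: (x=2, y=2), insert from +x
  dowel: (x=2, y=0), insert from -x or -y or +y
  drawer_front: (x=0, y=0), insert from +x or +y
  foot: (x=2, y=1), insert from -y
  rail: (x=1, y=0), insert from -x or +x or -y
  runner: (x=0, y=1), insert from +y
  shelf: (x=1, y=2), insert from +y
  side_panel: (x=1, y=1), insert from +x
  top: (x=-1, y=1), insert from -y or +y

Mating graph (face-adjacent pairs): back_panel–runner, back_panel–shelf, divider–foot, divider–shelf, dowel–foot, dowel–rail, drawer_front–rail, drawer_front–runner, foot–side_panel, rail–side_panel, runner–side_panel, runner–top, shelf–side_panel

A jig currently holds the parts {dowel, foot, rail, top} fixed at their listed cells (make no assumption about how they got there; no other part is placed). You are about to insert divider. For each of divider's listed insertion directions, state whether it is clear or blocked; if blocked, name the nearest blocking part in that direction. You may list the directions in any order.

+x: clear

+x: ray from divider(2, 2) has no placed part ⇒ clear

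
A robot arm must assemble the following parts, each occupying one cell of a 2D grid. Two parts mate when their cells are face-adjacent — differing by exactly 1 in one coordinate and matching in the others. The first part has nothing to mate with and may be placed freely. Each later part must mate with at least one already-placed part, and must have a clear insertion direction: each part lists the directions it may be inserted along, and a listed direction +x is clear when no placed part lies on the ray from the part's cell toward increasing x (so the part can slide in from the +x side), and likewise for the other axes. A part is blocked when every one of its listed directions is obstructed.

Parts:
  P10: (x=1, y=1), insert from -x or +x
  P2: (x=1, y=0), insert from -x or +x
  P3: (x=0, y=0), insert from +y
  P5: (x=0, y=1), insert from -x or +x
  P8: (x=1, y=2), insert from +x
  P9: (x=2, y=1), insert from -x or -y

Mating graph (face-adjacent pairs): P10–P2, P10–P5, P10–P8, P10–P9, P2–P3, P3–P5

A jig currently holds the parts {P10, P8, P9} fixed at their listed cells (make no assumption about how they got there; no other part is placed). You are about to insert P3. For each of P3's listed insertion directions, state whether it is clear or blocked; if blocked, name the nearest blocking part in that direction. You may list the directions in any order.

+y: clear

+y: ray from P3(0, 0) has no placed part ⇒ clear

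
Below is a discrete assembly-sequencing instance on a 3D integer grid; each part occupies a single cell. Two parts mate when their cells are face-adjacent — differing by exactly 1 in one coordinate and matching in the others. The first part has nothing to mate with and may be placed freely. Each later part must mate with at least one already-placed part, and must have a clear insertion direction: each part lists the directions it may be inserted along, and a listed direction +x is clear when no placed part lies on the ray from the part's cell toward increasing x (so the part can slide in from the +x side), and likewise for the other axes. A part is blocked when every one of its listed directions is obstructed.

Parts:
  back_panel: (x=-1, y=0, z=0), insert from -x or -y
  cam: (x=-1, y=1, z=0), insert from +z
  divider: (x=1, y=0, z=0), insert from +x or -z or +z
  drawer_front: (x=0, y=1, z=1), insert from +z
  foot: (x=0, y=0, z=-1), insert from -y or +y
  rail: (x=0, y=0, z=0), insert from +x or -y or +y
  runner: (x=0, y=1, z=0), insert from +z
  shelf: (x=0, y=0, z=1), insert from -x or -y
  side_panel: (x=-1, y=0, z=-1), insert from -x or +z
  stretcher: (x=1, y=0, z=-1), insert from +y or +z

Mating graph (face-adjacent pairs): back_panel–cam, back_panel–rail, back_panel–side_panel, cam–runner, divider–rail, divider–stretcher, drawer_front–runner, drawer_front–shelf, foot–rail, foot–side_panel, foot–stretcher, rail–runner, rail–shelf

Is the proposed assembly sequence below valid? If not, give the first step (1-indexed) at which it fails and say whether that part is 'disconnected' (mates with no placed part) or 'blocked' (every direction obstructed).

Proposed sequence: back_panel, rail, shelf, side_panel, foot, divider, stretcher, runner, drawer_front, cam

Valid

1. back_panel@(-1, 0, 0) [-x clear] — {back_panel}
2. rail@(0, 0, 0) [+x clear] — {back_panel, rail}
3. shelf@(0, 0, 1) [-x clear] — {back_panel, rail, shelf}
4. side_panel@(-1, 0, -1) [-x clear] — {back_panel, rail, shelf, side_panel}
5. foot@(0, 0, -1) [-y clear] — {back_panel, foot, rail, shelf, side_panel}
6. divider@(1, 0, 0) [+x clear] — {back_panel, divider, foot, rail, shelf, side_panel}
7. stretcher@(1, 0, -1) [+y clear] — {back_panel, divider, foot, rail, shelf, side_panel, stretcher}
8. runner@(0, 1, 0) [+z clear] — {back_panel, divider, foot, rail, runner, shelf, side_panel, stretcher}
9. drawer_front@(0, 1, 1) [+z clear] — {back_panel, divider, drawer_front, foot, rail, runner, shelf, side_panel, stretcher}
10. cam@(-1, 1, 0) [+z clear] — {back_panel, cam, divider, drawer_front, foot, rail, runner, shelf, side_panel, stretcher}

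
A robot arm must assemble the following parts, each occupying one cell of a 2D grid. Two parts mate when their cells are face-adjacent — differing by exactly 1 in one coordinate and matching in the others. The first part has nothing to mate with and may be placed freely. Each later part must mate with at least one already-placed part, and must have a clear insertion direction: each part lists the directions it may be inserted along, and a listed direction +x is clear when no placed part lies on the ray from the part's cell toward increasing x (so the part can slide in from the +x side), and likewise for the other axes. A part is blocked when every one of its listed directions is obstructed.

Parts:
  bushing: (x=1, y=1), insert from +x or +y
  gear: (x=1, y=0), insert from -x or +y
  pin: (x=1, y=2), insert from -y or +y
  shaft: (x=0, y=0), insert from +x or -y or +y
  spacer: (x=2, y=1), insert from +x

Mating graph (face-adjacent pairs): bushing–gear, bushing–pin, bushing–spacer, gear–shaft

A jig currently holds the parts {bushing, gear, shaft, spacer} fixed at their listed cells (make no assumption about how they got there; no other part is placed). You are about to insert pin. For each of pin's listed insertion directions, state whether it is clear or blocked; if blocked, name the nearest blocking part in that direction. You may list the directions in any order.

+y: clear; -y: blocked by bushing

-y: nearest on ray is bushing@(1, 1) ⇒ blocked
+y: ray from pin(1, 2) has no placed part ⇒ clear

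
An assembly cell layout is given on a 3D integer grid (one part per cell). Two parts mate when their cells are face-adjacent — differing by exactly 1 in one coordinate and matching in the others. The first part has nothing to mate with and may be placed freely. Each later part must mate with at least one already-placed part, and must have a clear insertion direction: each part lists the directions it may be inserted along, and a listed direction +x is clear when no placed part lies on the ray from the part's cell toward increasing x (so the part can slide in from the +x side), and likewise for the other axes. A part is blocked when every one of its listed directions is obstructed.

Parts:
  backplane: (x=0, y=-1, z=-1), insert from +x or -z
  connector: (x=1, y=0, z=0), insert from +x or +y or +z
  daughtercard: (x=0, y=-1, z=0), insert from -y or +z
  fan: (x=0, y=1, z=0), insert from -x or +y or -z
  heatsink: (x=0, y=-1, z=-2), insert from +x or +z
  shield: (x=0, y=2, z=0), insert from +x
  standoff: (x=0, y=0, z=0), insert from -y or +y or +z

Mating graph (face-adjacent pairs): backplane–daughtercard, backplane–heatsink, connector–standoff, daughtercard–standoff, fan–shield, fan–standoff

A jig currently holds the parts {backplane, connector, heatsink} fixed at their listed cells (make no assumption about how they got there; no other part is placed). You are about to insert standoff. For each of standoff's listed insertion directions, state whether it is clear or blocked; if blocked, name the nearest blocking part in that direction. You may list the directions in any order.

-y: ray from standoff(0, 0, 0) has no placed part ⇒ clear
+y: ray from standoff(0, 0, 0) has no placed part ⇒ clear
+z: ray from standoff(0, 0, 0) has no placed part ⇒ clear

+y: clear; +z: clear; -y: clear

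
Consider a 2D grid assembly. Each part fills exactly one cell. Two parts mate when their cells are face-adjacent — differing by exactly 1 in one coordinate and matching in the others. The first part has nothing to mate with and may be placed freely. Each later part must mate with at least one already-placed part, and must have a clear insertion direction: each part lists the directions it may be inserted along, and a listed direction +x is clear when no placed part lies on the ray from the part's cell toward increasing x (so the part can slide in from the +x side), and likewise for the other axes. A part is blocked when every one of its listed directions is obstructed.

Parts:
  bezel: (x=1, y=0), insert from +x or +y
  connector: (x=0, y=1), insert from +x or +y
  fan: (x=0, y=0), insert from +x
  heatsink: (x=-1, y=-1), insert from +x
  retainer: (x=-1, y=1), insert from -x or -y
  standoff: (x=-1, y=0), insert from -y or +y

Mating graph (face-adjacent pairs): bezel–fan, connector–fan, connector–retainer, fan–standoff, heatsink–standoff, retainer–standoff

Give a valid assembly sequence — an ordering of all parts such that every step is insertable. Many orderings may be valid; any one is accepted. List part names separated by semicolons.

1. fan@(0, 0) [+x clear] — {fan}
2. bezel@(1, 0) [+x clear] — {bezel, fan}
3. connector@(0, 1) [+x clear] — {bezel, connector, fan}
4. retainer@(-1, 1) [-x clear] — {bezel, connector, fan, retainer}
5. standoff@(-1, 0) [-y clear] — {bezel, connector, fan, retainer, standoff}
6. heatsink@(-1, -1) [+x clear] — {bezel, connector, fan, heatsink, retainer, standoff}

fan; bezel; connector; retainer; standoff; heatsink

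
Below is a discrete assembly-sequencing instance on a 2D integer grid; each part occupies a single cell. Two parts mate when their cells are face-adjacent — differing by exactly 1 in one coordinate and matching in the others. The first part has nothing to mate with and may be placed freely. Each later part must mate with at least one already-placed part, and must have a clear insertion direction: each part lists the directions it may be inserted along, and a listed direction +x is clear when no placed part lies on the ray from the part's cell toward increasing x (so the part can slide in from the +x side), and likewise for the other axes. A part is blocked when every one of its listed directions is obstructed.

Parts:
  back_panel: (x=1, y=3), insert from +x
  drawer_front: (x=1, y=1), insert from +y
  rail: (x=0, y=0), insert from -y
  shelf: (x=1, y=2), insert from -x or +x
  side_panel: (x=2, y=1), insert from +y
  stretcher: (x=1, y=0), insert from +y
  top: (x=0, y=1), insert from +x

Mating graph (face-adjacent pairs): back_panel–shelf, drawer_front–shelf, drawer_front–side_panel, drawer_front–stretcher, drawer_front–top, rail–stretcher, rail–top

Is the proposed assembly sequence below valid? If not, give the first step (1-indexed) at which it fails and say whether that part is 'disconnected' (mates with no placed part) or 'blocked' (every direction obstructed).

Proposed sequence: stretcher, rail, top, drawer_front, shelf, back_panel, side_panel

Valid

1. stretcher@(1, 0) [+y clear] — {stretcher}
2. rail@(0, 0) [-y clear] — {rail, stretcher}
3. top@(0, 1) [+x clear] — {rail, stretcher, top}
4. drawer_front@(1, 1) [+y clear] — {drawer_front, rail, stretcher, top}
5. shelf@(1, 2) [-x clear] — {drawer_front, rail, shelf, stretcher, top}
6. back_panel@(1, 3) [+x clear] — {back_panel, drawer_front, rail, shelf, stretcher, top}
7. side_panel@(2, 1) [+y clear] — {back_panel, drawer_front, rail, shelf, side_panel, stretcher, top}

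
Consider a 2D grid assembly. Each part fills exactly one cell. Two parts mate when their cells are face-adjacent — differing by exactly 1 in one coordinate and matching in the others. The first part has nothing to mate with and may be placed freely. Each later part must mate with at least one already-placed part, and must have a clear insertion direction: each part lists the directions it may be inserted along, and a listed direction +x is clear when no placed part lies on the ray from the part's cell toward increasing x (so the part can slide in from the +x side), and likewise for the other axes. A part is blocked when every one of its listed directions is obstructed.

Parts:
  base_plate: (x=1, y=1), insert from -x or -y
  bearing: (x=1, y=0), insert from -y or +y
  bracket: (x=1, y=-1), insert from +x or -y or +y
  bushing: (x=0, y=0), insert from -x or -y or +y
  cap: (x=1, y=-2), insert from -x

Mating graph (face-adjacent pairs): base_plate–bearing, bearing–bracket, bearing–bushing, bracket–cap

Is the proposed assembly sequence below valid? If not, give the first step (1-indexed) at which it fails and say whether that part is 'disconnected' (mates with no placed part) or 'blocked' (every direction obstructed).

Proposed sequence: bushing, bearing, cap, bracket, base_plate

1. bushing@(0, 0) [-x clear] — {bushing}
2. bearing@(1, 0) [-y clear] — {bearing, bushing}
3. cap@(1, -2) — no placed neighbour ⇒ disconnected

Invalid at step 3 (disconnected)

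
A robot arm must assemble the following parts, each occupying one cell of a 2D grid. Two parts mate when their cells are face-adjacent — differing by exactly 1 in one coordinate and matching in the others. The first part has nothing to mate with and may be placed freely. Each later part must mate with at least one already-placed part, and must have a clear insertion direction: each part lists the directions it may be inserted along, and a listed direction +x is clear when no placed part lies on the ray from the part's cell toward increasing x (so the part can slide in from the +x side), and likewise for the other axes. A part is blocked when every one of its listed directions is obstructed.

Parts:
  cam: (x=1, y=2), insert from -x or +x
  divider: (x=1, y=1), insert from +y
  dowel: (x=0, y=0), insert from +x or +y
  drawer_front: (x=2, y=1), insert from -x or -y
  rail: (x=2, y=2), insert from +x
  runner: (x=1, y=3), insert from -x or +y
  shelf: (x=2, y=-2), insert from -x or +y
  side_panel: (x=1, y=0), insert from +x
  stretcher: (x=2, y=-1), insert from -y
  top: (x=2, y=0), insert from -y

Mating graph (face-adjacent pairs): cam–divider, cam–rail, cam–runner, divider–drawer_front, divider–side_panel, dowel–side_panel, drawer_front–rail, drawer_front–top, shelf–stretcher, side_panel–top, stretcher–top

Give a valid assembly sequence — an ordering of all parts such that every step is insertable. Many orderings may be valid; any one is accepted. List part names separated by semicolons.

divider; cam; runner; rail; drawer_front; side_panel; top; dowel; stretcher; shelf

1. divider@(1, 1) [+y clear] — {divider}
2. cam@(1, 2) [-x clear] — {cam, divider}
3. runner@(1, 3) [-x clear] — {cam, divider, runner}
4. rail@(2, 2) [+x clear] — {cam, divider, rail, runner}
5. drawer_front@(2, 1) [-y clear] — {cam, divider, drawer_front, rail, runner}
6. side_panel@(1, 0) [+x clear] — {cam, divider, drawer_front, rail, runner, side_panel}
7. top@(2, 0) [-y clear] — {cam, divider, drawer_front, rail, runner, side_panel, top}
8. dowel@(0, 0) [+y clear] — {cam, divider, dowel, drawer_front, rail, runner, side_panel, top}
9. stretcher@(2, -1) [-y clear] — {cam, divider, dowel, drawer_front, rail, runner, side_panel, stretcher, top}
10. shelf@(2, -2) [-x clear] — {cam, divider, dowel, drawer_front, rail, runner, shelf, side_panel, stretcher, top}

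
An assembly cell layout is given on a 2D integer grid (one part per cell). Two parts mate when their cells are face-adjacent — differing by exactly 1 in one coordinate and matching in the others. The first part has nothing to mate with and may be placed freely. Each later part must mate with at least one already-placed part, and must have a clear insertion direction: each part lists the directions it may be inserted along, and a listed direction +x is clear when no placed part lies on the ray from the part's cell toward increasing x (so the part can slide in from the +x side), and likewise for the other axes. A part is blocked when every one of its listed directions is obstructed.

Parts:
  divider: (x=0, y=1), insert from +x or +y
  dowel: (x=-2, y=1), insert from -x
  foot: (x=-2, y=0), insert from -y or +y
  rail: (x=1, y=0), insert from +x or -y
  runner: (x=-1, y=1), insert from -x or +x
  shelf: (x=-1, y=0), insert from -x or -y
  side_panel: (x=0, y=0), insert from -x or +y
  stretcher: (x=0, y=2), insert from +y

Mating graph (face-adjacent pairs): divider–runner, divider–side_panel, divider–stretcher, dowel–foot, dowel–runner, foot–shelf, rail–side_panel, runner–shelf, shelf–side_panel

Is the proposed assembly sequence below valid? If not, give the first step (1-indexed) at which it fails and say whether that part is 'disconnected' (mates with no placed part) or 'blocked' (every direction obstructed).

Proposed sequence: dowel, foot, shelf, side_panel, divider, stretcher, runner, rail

Invalid at step 7 (blocked)

1. dowel@(-2, 1) [-x clear] — {dowel}
2. foot@(-2, 0) [-y clear] — {dowel, foot}
3. shelf@(-1, 0) [-y clear] — {dowel, foot, shelf}
4. side_panel@(0, 0) [+y clear] — {dowel, foot, shelf, side_panel}
5. divider@(0, 1) [+x clear] — {divider, dowel, foot, shelf, side_panel}
6. stretcher@(0, 2) [+y clear] — {divider, dowel, foot, shelf, side_panel, stretcher}
7. runner@(-1, 1) — -x/+x all obstructed ⇒ blocked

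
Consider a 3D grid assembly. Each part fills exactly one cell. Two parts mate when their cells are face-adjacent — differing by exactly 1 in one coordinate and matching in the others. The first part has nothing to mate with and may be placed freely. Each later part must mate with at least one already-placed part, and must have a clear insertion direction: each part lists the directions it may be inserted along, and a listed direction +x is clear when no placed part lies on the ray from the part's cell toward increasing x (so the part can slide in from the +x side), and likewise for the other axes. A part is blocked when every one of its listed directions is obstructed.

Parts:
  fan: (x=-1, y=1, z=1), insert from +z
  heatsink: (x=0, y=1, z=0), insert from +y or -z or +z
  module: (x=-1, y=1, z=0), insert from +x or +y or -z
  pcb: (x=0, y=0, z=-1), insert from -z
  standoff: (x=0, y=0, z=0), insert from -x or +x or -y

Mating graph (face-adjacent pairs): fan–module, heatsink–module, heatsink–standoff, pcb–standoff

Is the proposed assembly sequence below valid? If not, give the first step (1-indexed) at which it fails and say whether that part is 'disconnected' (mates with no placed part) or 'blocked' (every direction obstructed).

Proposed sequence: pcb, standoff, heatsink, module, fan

1. pcb@(0, 0, -1) [-z clear] — {pcb}
2. standoff@(0, 0, 0) [-x clear] — {pcb, standoff}
3. heatsink@(0, 1, 0) [+y clear] — {heatsink, pcb, standoff}
4. module@(-1, 1, 0) [+y clear] — {heatsink, module, pcb, standoff}
5. fan@(-1, 1, 1) [+z clear] — {fan, heatsink, module, pcb, standoff}

Valid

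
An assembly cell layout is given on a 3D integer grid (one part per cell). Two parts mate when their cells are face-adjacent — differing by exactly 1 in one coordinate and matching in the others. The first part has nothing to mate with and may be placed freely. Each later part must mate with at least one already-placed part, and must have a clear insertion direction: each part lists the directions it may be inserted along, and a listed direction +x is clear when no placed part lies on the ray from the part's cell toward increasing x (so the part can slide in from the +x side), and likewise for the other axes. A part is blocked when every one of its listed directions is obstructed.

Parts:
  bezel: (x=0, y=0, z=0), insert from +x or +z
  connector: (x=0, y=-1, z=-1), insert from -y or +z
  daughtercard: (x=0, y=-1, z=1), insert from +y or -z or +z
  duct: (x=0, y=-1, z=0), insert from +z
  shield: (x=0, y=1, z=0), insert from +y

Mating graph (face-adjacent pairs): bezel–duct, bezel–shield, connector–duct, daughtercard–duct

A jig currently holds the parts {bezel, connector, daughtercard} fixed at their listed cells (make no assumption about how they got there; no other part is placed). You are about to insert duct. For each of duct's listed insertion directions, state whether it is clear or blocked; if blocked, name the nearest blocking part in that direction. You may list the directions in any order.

+z: nearest on ray is daughtercard@(0, -1, 1) ⇒ blocked

+z: blocked by daughtercard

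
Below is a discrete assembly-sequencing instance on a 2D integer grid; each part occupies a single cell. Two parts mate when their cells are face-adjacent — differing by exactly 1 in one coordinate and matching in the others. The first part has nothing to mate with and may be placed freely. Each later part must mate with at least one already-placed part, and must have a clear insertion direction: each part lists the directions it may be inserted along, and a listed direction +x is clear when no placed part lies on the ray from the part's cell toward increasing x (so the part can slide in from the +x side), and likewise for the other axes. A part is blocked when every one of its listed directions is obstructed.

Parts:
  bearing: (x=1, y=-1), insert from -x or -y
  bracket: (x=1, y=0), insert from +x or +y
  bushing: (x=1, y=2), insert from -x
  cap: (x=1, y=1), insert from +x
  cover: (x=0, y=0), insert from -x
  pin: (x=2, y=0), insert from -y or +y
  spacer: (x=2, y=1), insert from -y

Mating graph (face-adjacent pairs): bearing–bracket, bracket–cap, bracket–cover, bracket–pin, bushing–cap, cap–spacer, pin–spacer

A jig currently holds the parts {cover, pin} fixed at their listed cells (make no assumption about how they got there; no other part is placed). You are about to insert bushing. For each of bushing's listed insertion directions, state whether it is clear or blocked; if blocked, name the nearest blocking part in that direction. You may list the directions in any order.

-x: ray from bushing(1, 2) has no placed part ⇒ clear

-x: clear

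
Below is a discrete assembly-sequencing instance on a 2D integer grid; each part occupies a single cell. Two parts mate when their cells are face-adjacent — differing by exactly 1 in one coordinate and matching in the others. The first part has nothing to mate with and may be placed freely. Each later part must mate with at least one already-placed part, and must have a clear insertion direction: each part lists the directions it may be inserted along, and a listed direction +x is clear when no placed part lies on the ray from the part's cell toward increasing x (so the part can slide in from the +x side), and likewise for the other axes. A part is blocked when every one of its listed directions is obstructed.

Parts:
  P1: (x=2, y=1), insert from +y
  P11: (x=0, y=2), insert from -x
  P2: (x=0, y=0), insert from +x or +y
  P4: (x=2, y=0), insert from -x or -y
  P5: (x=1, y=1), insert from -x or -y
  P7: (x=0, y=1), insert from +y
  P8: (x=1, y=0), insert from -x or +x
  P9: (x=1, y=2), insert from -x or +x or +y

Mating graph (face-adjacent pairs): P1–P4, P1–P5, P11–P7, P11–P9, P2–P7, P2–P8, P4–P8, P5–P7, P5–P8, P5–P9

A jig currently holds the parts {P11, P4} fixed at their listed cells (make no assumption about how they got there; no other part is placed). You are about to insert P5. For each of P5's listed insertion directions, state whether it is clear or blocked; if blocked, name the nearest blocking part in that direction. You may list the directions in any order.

-x: ray from P5(1, 1) has no placed part ⇒ clear
-y: ray from P5(1, 1) has no placed part ⇒ clear

-x: clear; -y: clear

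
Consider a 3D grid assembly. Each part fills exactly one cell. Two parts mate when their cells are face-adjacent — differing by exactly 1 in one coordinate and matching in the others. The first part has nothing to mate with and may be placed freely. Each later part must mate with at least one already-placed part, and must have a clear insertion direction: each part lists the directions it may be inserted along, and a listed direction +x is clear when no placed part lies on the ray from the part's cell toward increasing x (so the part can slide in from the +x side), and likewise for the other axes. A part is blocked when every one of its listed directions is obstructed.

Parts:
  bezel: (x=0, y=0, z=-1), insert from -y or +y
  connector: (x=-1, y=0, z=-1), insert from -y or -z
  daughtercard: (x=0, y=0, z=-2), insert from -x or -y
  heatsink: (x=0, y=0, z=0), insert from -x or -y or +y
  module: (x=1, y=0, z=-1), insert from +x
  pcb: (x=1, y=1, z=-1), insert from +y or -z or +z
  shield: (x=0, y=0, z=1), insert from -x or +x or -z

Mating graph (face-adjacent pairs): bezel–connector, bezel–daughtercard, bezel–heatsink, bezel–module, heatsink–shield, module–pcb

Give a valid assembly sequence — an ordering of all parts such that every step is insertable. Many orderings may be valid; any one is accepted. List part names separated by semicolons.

connector; bezel; module; pcb; daughtercard; heatsink; shield

1. connector@(-1, 0, -1) [-y clear] — {connector}
2. bezel@(0, 0, -1) [-y clear] — {bezel, connector}
3. module@(1, 0, -1) [+x clear] — {bezel, connector, module}
4. pcb@(1, 1, -1) [+y clear] — {bezel, connector, module, pcb}
5. daughtercard@(0, 0, -2) [-x clear] — {bezel, connector, daughtercard, module, pcb}
6. heatsink@(0, 0, 0) [-x clear] — {bezel, connector, daughtercard, heatsink, module, pcb}
7. shield@(0, 0, 1) [-x clear] — {bezel, connector, daughtercard, heatsink, module, pcb, shield}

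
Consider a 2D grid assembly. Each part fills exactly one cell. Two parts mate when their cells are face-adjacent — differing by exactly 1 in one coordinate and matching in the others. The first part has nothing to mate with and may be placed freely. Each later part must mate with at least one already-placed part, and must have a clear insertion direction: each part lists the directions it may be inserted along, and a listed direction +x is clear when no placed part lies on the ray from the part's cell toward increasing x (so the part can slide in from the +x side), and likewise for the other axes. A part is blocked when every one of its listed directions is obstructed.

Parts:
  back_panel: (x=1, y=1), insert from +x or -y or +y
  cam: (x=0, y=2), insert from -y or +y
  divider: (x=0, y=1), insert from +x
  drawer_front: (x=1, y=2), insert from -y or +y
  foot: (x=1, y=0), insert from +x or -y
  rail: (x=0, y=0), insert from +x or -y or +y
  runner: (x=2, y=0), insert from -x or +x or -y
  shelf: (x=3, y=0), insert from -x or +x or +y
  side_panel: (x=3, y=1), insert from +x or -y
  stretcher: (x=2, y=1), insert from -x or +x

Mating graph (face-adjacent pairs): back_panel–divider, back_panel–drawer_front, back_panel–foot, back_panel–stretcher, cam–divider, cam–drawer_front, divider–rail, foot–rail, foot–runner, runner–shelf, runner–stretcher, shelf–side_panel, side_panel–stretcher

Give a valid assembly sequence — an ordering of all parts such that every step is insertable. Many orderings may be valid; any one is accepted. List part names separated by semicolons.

drawer_front; cam; divider; rail; foot; runner; shelf; back_panel; stretcher; side_panel

1. drawer_front@(1, 2) [-y clear] — {drawer_front}
2. cam@(0, 2) [-y clear] — {cam, drawer_front}
3. divider@(0, 1) [+x clear] — {cam, divider, drawer_front}
4. rail@(0, 0) [+x clear] — {cam, divider, drawer_front, rail}
5. foot@(1, 0) [+x clear] — {cam, divider, drawer_front, foot, rail}
6. runner@(2, 0) [+x clear] — {cam, divider, drawer_front, foot, rail, runner}
7. shelf@(3, 0) [+x clear] — {cam, divider, drawer_front, foot, rail, runner, shelf}
8. back_panel@(1, 1) [+x clear] — {back_panel, cam, divider, drawer_front, foot, rail, runner, shelf}
9. stretcher@(2, 1) [+x clear] — {back_panel, cam, divider, drawer_front, foot, rail, runner, shelf, stretcher}
10. side_panel@(3, 1) [+x clear] — {back_panel, cam, divider, drawer_front, foot, rail, runner, shelf, side_panel, stretcher}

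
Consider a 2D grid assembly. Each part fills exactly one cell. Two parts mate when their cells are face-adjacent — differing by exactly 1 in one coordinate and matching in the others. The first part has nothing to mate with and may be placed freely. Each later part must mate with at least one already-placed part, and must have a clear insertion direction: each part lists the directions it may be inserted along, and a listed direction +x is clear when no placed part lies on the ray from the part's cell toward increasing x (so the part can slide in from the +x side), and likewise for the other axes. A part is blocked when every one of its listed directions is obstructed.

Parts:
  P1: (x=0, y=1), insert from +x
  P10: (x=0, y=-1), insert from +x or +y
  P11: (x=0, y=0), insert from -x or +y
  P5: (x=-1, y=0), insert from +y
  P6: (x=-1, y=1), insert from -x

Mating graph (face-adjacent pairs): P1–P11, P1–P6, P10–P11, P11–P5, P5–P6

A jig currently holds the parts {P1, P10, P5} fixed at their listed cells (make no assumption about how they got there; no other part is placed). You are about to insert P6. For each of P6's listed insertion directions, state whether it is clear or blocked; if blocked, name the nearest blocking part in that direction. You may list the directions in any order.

-x: clear

-x: ray from P6(-1, 1) has no placed part ⇒ clear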